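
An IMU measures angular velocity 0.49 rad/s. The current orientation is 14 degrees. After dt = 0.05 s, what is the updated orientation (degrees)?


delta_theta = w * dt = 0.49 * 0.05 = 0.0245 rad
= 1.4037 deg
theta_new = 14 + 1.4037 = 15.4037 deg


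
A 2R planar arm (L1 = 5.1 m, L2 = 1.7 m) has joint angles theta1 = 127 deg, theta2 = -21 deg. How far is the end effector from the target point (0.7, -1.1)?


End effector via forward kinematics:
x = L1*cos(t1) + L2*cos(t1+t2) = -3.5378
y = L1*sin(t1) + L2*sin(t1+t2) = 5.7072
Distance to target:
d = sqrt((0.7 - -3.5378)^2 + (-1.1 - 5.7072)^2)
= sqrt(17.9593 + 46.3378)
= 8.0185 m


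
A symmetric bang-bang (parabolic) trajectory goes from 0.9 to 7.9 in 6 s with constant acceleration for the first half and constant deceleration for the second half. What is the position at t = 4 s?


Symmetric rest-to-rest: each phase covers (pf-p0)/2 in time T/2. 0.5*a*(T/2)^2 = (pf-p0)/2 => a = 4*(pf-p0)/T^2
a = 4*(7.9-0.9)/6^2 = 0.7778
t = 4 is in the deceleration phase (t > T/2).
p = pf - 0.5*a*(T-t)^2 = 7.9 - 0.5*0.7778*2^2
= 6.3444


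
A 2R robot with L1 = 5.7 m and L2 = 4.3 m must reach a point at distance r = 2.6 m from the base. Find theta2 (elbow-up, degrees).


cos(theta2) = (r^2 - L1^2 - L2^2) / (2*L1*L2)
cos(theta2) = (6.76 - 32.49 - 18.49) / 49.02
cos(theta2) = -0.902081
theta2 = 154.4329 degrees


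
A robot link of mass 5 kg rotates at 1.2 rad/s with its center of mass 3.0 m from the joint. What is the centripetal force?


F = m * omega^2 * r
= 5 * 1.2^2 * 3.0
= 5 * 1.44 * 3.0
= 21.6 N


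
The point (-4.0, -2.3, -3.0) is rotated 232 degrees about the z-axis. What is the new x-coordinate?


Rotation about z-axis: x' = x*cos(theta) - y*sin(theta)
= -4.0 * -0.6157 - -2.3 * -0.788
= 0.6502


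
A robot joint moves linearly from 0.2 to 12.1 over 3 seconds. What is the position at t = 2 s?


s = t/T = 2/3 = 0.6667
p(t) = p0 + (pf-p0)*s
= 0.2 + (12.1 - 0.2) * 0.6667
= 8.1333


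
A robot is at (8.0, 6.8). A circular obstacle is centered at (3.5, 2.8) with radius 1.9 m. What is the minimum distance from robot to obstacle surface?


center_dist = sqrt((8.0-3.5)^2 + (6.8-2.8)^2)
= sqrt(20.25 + 16.0)
= 6.0208
min_dist = center_dist - radius = 6.0208 - 1.9 = 4.1208 m


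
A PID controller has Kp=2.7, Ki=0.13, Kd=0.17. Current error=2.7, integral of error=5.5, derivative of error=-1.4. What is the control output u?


u = Kp*e + Ki*int(e) + Kd*de/dt
= 2.7*2.7 + 0.13*5.5 + 0.17*(-1.4)
= 7.29 + 0.715 + -0.238
= 7.767


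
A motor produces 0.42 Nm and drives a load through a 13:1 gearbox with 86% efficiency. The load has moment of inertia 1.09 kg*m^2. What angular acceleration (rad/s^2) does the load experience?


tau_out = tau_motor * N * eta
= 0.42 * 13 * 0.86 = 4.6956 Nm
alpha = tau_out / I = 4.6956 / 1.09
= 4.3079 rad/s^2


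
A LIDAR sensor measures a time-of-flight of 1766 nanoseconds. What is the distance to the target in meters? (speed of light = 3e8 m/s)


tof = 1766 ns = 1.766e-06 s
dist = c * tof / 2
= 3e8 * 1.766e-06 / 2
= 264.9 m


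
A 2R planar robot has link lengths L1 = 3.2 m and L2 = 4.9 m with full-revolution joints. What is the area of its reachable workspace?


r_max = L1 + L2 = 8.1 m
r_min = |L1 - L2| = 1.7 m
Area = pi*(r_max^2 - r_min^2)
= pi*(65.61 - 2.89)
= pi * 62.72
= 197.0407 m^2


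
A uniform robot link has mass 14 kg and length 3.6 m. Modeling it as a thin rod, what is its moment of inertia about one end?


I = (1/3) * m * L^2
= (1/3) * 14 * 3.6^2
= 0.333333 * 14 * 12.96
= 60.48 kg*m^2


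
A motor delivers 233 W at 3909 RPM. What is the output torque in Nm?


omega = 3909 * 2*pi/60 = 409.3495 rad/s
tau = P / omega = 233 / 409.3495
= 0.5692 Nm


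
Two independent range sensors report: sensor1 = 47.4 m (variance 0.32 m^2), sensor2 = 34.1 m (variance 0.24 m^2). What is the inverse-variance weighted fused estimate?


w1 = (1/var1) / (1/var1 + 1/var2)
   = 3.125 / (3.125 + 4.1667) = 0.4286
w2 = 1 - w1 = 0.5714
fused = w1*s1 + w2*s2 = 20.3143 + 19.4857
= 39.8 m


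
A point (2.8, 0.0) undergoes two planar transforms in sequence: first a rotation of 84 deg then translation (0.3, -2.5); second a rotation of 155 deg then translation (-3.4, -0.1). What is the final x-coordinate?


After transform 1:
x1 = cos(84)*2.8 - sin(84)*0.0 + 0.3 = 0.5927
y1 = sin(84)*2.8 + cos(84)*0.0 + -2.5 = 0.2847
After transform 2:
x2 = cos(155)*0.5927 - sin(155)*0.2847 + -3.4
= -4.0575


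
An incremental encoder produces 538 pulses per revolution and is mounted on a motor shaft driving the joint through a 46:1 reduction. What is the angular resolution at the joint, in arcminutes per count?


counts per rev = 538
effective counts at joint = 538 * 46 = 24748
resolution = 360*60 / 24748
= 0.8728 arcmin/count


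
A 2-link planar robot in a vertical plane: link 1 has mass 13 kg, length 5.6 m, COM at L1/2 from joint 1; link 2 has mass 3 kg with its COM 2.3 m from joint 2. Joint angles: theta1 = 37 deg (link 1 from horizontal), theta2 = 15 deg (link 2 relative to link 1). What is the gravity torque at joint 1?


Horizontal distance from joint 1 to link-1 COM:
  x_c1 = (L1/2)*cos(t1) = 2.8 * 0.7986 = 2.2362 m
Horizontal distance from joint 1 to link-2 COM:
  x_c2 = L1*cos(t1) + Lc2*cos(t1+t2)
       = 5.6*0.7986 + 2.3*0.6157 = 5.8884 m
tau1 = m1*g*x_c1 + m2*g*x_c2
     = 13*9.81*2.2362 + 3*9.81*5.8884
     = 285.18 + 173.295
     = 458.475 Nm


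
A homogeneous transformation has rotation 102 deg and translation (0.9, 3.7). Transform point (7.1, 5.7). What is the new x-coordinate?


x' = cos(theta)*px - sin(theta)*py + tx
= -0.2079*7.1 - 0.9781*5.7 + 0.9
= -6.1516


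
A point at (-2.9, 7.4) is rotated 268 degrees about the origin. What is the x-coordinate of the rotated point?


x' = x*cos(theta) - y*sin(theta)
cos(268 deg) = -0.0349, sin(268 deg) = -0.9994
x' = -2.9 * -0.0349 - 7.4 * -0.9994
= 0.1012 - -7.3955
= 7.4967


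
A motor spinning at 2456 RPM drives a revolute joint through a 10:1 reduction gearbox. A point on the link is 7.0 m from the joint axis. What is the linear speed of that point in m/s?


omega_motor = 2456 * 2*pi/60 = 257.1917 rad/s
omega_joint = omega_motor / 10 = 25.7192 rad/s
v = omega_joint * r = 25.7192 * 7.0
= 180.0342 m/s


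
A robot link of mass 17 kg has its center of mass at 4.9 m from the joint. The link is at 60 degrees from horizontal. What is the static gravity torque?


tau = m*g*L*cos(angle)
= 17 * 9.81 * 4.9 * cos(60 deg)
= 17 * 9.81 * 4.9 * 0.5
= 408.5865 Nm


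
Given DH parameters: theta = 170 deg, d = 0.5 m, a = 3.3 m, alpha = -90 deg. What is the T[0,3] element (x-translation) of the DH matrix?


T[0,3] = a * cos(theta)
= 3.3 * cos(170 deg)
= 3.3 * -0.9848
= -3.2499


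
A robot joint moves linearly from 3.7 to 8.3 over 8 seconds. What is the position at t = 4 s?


s = t/T = 4/8 = 0.5
p(t) = p0 + (pf-p0)*s
= 3.7 + (8.3 - 3.7) * 0.5
= 6.0


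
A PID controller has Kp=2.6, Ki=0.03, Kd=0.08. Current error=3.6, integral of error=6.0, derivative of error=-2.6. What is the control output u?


u = Kp*e + Ki*int(e) + Kd*de/dt
= 2.6*3.6 + 0.03*6.0 + 0.08*(-2.6)
= 9.36 + 0.18 + -0.208
= 9.332


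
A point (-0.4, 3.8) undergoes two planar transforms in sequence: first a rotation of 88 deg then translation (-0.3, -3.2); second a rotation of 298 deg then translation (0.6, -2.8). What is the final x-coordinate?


After transform 1:
x1 = cos(88)*-0.4 - sin(88)*3.8 + -0.3 = -4.1116
y1 = sin(88)*-0.4 + cos(88)*3.8 + -3.2 = -3.4671
After transform 2:
x2 = cos(298)*-4.1116 - sin(298)*-3.4671 + 0.6
= -4.3916


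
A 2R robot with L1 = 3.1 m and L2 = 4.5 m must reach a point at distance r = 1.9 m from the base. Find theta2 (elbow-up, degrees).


cos(theta2) = (r^2 - L1^2 - L2^2) / (2*L1*L2)
cos(theta2) = (3.61 - 9.61 - 20.25) / 27.9
cos(theta2) = -0.94086
theta2 = 160.1965 degrees


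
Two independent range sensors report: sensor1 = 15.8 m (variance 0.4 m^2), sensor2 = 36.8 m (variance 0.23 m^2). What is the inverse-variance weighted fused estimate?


w1 = (1/var1) / (1/var1 + 1/var2)
   = 2.5 / (2.5 + 4.3478) = 0.3651
w2 = 1 - w1 = 0.6349
fused = w1*s1 + w2*s2 = 5.7683 + 23.3651
= 29.1333 m


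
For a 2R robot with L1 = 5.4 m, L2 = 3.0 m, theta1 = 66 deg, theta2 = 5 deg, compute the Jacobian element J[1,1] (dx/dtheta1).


J[1,1] = -L1*sin(t1) - L2*sin(t1+t2)
= -5.4*sin(66) - 3.0*sin(71)
= -7.7697


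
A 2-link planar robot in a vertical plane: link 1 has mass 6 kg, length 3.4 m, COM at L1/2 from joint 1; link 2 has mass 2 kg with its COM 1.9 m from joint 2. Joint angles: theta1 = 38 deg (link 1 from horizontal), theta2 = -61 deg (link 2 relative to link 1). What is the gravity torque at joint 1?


Horizontal distance from joint 1 to link-1 COM:
  x_c1 = (L1/2)*cos(t1) = 1.7 * 0.788 = 1.3396 m
Horizontal distance from joint 1 to link-2 COM:
  x_c2 = L1*cos(t1) + Lc2*cos(t1+t2)
       = 3.4*0.788 + 1.9*0.9205 = 4.4282 m
tau1 = m1*g*x_c1 + m2*g*x_c2
     = 6*9.81*1.3396 + 2*9.81*4.4282
     = 78.8499 + 86.8812
     = 165.7311 Nm


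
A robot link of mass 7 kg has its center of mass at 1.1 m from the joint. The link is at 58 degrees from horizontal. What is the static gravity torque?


tau = m*g*L*cos(angle)
= 7 * 9.81 * 1.1 * cos(58 deg)
= 7 * 9.81 * 1.1 * 0.5299
= 40.0285 Nm


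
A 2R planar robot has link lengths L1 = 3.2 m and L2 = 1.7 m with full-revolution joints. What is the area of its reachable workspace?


r_max = L1 + L2 = 4.9 m
r_min = |L1 - L2| = 1.5 m
Area = pi*(r_max^2 - r_min^2)
= pi*(24.01 - 2.25)
= pi * 21.76
= 68.3611 m^2


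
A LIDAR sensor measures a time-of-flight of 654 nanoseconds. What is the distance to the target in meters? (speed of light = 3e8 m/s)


tof = 654 ns = 6.54e-07 s
dist = c * tof / 2
= 3e8 * 6.54e-07 / 2
= 98.1 m


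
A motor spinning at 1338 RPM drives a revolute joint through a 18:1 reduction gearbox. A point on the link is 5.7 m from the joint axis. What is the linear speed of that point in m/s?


omega_motor = 1338 * 2*pi/60 = 140.115 rad/s
omega_joint = omega_motor / 18 = 7.7842 rad/s
v = omega_joint * r = 7.7842 * 5.7
= 44.3698 m/s


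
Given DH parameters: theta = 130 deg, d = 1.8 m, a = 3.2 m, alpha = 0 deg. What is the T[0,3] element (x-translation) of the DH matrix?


T[0,3] = a * cos(theta)
= 3.2 * cos(130 deg)
= 3.2 * -0.6428
= -2.0569


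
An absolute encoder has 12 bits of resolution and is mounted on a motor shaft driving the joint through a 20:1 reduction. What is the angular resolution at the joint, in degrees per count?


counts = 2^12 = 4096
effective counts at joint = 4096 * 20 = 81920
resolution = 360 / 81920
= 0.0044 deg/count


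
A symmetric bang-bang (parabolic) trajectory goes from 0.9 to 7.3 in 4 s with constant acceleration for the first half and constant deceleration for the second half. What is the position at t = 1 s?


Symmetric rest-to-rest: each phase covers (pf-p0)/2 in time T/2. 0.5*a*(T/2)^2 = (pf-p0)/2 => a = 4*(pf-p0)/T^2
a = 4*(7.3-0.9)/4^2 = 1.6
t = 1 is in the acceleration phase (t <= T/2).
p = p0 + 0.5*a*t^2 = 0.9 + 0.5*1.6*1^2
= 1.7


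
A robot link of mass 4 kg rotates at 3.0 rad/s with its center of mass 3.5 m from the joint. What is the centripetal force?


F = m * omega^2 * r
= 4 * 3.0^2 * 3.5
= 4 * 9.0 * 3.5
= 126.0 N


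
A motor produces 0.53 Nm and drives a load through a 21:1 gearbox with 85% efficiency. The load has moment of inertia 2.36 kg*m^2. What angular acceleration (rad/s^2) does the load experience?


tau_out = tau_motor * N * eta
= 0.53 * 21 * 0.85 = 9.4605 Nm
alpha = tau_out / I = 9.4605 / 2.36
= 4.0087 rad/s^2


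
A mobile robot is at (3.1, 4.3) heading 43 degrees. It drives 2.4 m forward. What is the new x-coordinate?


x_new = x0 + d*cos(theta)
= 3.1 + 2.4*cos(43)
= 3.1 + 1.7552
= 4.8552


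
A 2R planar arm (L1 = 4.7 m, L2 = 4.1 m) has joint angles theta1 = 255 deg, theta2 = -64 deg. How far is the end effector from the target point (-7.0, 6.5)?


End effector via forward kinematics:
x = L1*cos(t1) + L2*cos(t1+t2) = -5.2411
y = L1*sin(t1) + L2*sin(t1+t2) = -5.3222
Distance to target:
d = sqrt((-7.0 - -5.2411)^2 + (6.5 - -5.3222)^2)
= sqrt(3.0937 + 139.7637)
= 11.9523 m


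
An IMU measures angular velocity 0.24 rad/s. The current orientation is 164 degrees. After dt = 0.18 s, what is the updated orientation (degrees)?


delta_theta = w * dt = 0.24 * 0.18 = 0.0432 rad
= 2.4752 deg
theta_new = 164 + 2.4752 = 166.4752 deg


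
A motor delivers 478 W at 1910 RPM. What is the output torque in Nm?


omega = 1910 * 2*pi/60 = 200.0147 rad/s
tau = P / omega = 478 / 200.0147
= 2.3898 Nm


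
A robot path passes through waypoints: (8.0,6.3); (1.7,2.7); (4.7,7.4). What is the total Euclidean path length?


Segment lengths:
  seg1 = sqrt((-6.3)^2 + (-3.6)^2) = 7.256
  seg2 = sqrt((3.0)^2 + (4.7)^2) = 5.5758
Total = 12.8319


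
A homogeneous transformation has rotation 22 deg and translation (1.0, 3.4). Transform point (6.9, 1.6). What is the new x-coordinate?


x' = cos(theta)*px - sin(theta)*py + tx
= 0.9272*6.9 - 0.3746*1.6 + 1.0
= 6.7982


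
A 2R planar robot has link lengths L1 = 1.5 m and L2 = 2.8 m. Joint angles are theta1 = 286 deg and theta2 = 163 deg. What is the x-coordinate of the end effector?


Convert angles to radians: theta1 = 4.9916, theta2 = 2.8449
x = L1*cos(theta1) + L2*cos(theta1+theta2)
x = 0.4135 + 0.0489
x = 0.4623


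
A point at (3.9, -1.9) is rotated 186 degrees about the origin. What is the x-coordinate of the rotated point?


x' = x*cos(theta) - y*sin(theta)
cos(186 deg) = -0.9945, sin(186 deg) = -0.1045
x' = 3.9 * -0.9945 - -1.9 * -0.1045
= -3.8786 - 0.1986
= -4.0772


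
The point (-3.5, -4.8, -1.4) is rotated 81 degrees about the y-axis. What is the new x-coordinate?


Rotation about y-axis: x' = x*cos(theta) + z*sin(theta)
= -3.5 * 0.1564 + -1.4 * 0.9877
= -1.9303


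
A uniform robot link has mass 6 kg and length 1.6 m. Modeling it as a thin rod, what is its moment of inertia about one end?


I = (1/3) * m * L^2
= (1/3) * 6 * 1.6^2
= 0.333333 * 6 * 2.56
= 5.12 kg*m^2


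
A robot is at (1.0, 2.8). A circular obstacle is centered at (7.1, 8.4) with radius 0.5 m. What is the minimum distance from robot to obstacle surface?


center_dist = sqrt((1.0-7.1)^2 + (2.8-8.4)^2)
= sqrt(37.21 + 31.36)
= 8.2807
min_dist = center_dist - radius = 8.2807 - 0.5 = 7.7807 m


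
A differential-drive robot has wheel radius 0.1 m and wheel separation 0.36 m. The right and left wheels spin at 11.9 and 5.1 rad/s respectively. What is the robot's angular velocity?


vR = r*wR = 0.1*11.9 = 1.19 m/s
vL = r*wL = 0.1*5.1 = 0.51 m/s
v = (vR+vL)/2 = 0.85 m/s
omega = (vR-vL)/L = 1.8889 rad/s
angular velocity = 1.8889 rad/s


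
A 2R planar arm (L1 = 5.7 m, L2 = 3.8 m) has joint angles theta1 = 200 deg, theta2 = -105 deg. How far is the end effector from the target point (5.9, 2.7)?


End effector via forward kinematics:
x = L1*cos(t1) + L2*cos(t1+t2) = -5.6874
y = L1*sin(t1) + L2*sin(t1+t2) = 1.836
Distance to target:
d = sqrt((5.9 - -5.6874)^2 + (2.7 - 1.836)^2)
= sqrt(134.2688 + 0.7465)
= 11.6196 m


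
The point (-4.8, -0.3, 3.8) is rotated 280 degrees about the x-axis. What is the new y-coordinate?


Rotation about x-axis: y' = y*cos(theta) - z*sin(theta)
= -0.3 * 0.1736 - 3.8 * -0.9848
= 3.6902


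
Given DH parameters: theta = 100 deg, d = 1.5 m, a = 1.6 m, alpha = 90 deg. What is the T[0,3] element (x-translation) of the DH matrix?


T[0,3] = a * cos(theta)
= 1.6 * cos(100 deg)
= 1.6 * -0.1736
= -0.2778


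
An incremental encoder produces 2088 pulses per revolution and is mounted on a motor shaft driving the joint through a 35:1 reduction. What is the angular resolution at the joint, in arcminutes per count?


counts per rev = 2088
effective counts at joint = 2088 * 35 = 73080
resolution = 360*60 / 73080
= 0.2956 arcmin/count


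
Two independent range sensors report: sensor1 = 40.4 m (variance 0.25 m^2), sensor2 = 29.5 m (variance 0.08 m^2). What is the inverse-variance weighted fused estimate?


w1 = (1/var1) / (1/var1 + 1/var2)
   = 4.0 / (4.0 + 12.5) = 0.2424
w2 = 1 - w1 = 0.7576
fused = w1*s1 + w2*s2 = 9.7939 + 22.3485
= 32.1424 m


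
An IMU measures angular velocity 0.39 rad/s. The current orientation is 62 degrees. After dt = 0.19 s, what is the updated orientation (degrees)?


delta_theta = w * dt = 0.39 * 0.19 = 0.0741 rad
= 4.2456 deg
theta_new = 62 + 4.2456 = 66.2456 deg


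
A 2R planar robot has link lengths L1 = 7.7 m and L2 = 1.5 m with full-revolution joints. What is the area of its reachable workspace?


r_max = L1 + L2 = 9.2 m
r_min = |L1 - L2| = 6.2 m
Area = pi*(r_max^2 - r_min^2)
= pi*(84.64 - 38.44)
= pi * 46.2
= 145.1416 m^2


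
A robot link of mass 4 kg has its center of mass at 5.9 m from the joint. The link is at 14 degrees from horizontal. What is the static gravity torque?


tau = m*g*L*cos(angle)
= 4 * 9.81 * 5.9 * cos(14 deg)
= 4 * 9.81 * 5.9 * 0.9703
= 224.639 Nm


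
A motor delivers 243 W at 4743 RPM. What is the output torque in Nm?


omega = 4743 * 2*pi/60 = 496.6858 rad/s
tau = P / omega = 243 / 496.6858
= 0.4892 Nm


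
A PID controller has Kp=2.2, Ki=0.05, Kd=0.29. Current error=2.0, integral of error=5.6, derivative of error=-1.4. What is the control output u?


u = Kp*e + Ki*int(e) + Kd*de/dt
= 2.2*2.0 + 0.05*5.6 + 0.29*(-1.4)
= 4.4 + 0.28 + -0.406
= 4.274


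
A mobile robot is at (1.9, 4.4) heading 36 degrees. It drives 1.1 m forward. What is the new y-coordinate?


y_new = y0 + d*sin(theta)
= 4.4 + 1.1*sin(36)
= 4.4 + 0.6466
= 5.0466


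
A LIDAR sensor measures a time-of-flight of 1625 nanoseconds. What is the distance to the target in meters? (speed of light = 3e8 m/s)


tof = 1625 ns = 1.625e-06 s
dist = c * tof / 2
= 3e8 * 1.625e-06 / 2
= 243.75 m


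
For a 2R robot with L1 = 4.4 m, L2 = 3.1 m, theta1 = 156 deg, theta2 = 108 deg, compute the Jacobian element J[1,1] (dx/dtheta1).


J[1,1] = -L1*sin(t1) - L2*sin(t1+t2)
= -4.4*sin(156) - 3.1*sin(264)
= 1.2934


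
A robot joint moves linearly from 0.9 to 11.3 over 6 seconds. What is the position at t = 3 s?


s = t/T = 3/6 = 0.5
p(t) = p0 + (pf-p0)*s
= 0.9 + (11.3 - 0.9) * 0.5
= 6.1


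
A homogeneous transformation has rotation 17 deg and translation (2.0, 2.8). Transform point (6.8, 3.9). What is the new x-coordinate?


x' = cos(theta)*px - sin(theta)*py + tx
= 0.9563*6.8 - 0.2924*3.9 + 2.0
= 7.3626


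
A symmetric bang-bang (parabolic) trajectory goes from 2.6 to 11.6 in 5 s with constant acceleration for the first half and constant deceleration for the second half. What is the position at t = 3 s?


Symmetric rest-to-rest: each phase covers (pf-p0)/2 in time T/2. 0.5*a*(T/2)^2 = (pf-p0)/2 => a = 4*(pf-p0)/T^2
a = 4*(11.6-2.6)/5^2 = 1.44
t = 3 is in the deceleration phase (t > T/2).
p = pf - 0.5*a*(T-t)^2 = 11.6 - 0.5*1.44*2^2
= 8.72


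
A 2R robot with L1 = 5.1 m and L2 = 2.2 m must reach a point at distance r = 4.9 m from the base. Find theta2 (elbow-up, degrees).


cos(theta2) = (r^2 - L1^2 - L2^2) / (2*L1*L2)
cos(theta2) = (24.01 - 26.01 - 4.84) / 22.44
cos(theta2) = -0.304813
theta2 = 107.7469 degrees


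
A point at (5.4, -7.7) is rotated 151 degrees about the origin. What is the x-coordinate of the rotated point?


x' = x*cos(theta) - y*sin(theta)
cos(151 deg) = -0.8746, sin(151 deg) = 0.4848
x' = 5.4 * -0.8746 - -7.7 * 0.4848
= -4.7229 - -3.733
= -0.9899


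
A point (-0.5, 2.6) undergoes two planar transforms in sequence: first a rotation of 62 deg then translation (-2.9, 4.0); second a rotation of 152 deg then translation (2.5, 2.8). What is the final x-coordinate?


After transform 1:
x1 = cos(62)*-0.5 - sin(62)*2.6 + -2.9 = -5.4304
y1 = sin(62)*-0.5 + cos(62)*2.6 + 4.0 = 4.7792
After transform 2:
x2 = cos(152)*-5.4304 - sin(152)*4.7792 + 2.5
= 5.0511


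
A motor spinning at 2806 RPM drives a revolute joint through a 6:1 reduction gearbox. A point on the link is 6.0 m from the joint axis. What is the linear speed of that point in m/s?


omega_motor = 2806 * 2*pi/60 = 293.8436 rad/s
omega_joint = omega_motor / 6 = 48.9739 rad/s
v = omega_joint * r = 48.9739 * 6.0
= 293.8436 m/s


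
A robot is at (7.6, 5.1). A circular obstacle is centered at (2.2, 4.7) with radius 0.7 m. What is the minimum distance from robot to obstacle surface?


center_dist = sqrt((7.6-2.2)^2 + (5.1-4.7)^2)
= sqrt(29.16 + 0.16)
= 5.4148
min_dist = center_dist - radius = 5.4148 - 0.7 = 4.7148 m


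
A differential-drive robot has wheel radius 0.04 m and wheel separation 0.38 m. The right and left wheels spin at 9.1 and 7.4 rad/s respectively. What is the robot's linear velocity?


vR = r*wR = 0.04*9.1 = 0.364 m/s
vL = r*wL = 0.04*7.4 = 0.296 m/s
v = (vR+vL)/2 = 0.33 m/s
omega = (vR-vL)/L = 0.1789 rad/s
linear velocity = 0.33 m/s


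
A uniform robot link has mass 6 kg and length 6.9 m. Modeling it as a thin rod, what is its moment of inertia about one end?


I = (1/3) * m * L^2
= (1/3) * 6 * 6.9^2
= 0.333333 * 6 * 47.61
= 95.22 kg*m^2


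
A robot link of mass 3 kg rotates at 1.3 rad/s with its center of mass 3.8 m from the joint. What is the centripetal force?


F = m * omega^2 * r
= 3 * 1.3^2 * 3.8
= 3 * 1.69 * 3.8
= 19.266 N


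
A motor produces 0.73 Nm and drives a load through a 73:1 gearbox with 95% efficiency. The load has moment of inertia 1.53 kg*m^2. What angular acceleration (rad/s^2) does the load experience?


tau_out = tau_motor * N * eta
= 0.73 * 73 * 0.95 = 50.6255 Nm
alpha = tau_out / I = 50.6255 / 1.53
= 33.0886 rad/s^2


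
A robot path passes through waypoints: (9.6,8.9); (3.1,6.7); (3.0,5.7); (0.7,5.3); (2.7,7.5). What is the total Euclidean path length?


Segment lengths:
  seg1 = sqrt((-6.5)^2 + (-2.2)^2) = 6.8622
  seg2 = sqrt((-0.1)^2 + (-1.0)^2) = 1.005
  seg3 = sqrt((-2.3)^2 + (-0.4)^2) = 2.3345
  seg4 = sqrt((2.0)^2 + (2.2)^2) = 2.9732
Total = 13.1749


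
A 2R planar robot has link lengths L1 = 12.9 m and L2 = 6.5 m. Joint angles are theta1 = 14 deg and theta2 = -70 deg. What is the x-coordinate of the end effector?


Convert angles to radians: theta1 = 0.2443, theta2 = -1.2217
x = L1*cos(theta1) + L2*cos(theta1+theta2)
x = 12.5168 + 3.6348
x = 16.1516


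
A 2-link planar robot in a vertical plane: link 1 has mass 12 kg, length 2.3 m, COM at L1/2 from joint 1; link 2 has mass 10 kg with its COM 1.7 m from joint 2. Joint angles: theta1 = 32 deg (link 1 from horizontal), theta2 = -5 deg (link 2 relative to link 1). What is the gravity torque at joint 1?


Horizontal distance from joint 1 to link-1 COM:
  x_c1 = (L1/2)*cos(t1) = 1.15 * 0.848 = 0.9753 m
Horizontal distance from joint 1 to link-2 COM:
  x_c2 = L1*cos(t1) + Lc2*cos(t1+t2)
       = 2.3*0.848 + 1.7*0.891 = 3.4652 m
tau1 = m1*g*x_c1 + m2*g*x_c2
     = 12*9.81*0.9753 + 10*9.81*3.4652
     = 114.8071 + 339.9382
     = 454.7453 Nm


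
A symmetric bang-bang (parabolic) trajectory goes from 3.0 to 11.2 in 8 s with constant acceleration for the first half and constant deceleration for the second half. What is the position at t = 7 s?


Symmetric rest-to-rest: each phase covers (pf-p0)/2 in time T/2. 0.5*a*(T/2)^2 = (pf-p0)/2 => a = 4*(pf-p0)/T^2
a = 4*(11.2-3.0)/8^2 = 0.5125
t = 7 is in the deceleration phase (t > T/2).
p = pf - 0.5*a*(T-t)^2 = 11.2 - 0.5*0.5125*1^2
= 10.9437


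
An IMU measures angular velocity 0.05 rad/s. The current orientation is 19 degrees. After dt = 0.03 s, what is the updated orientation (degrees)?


delta_theta = w * dt = 0.05 * 0.03 = 0.0015 rad
= 0.0859 deg
theta_new = 19 + 0.0859 = 19.0859 deg


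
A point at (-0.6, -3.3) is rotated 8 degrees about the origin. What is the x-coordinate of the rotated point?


x' = x*cos(theta) - y*sin(theta)
cos(8 deg) = 0.9903, sin(8 deg) = 0.1392
x' = -0.6 * 0.9903 - -3.3 * 0.1392
= -0.5942 - -0.4593
= -0.1349


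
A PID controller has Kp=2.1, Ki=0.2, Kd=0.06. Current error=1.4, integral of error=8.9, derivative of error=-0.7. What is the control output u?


u = Kp*e + Ki*int(e) + Kd*de/dt
= 2.1*1.4 + 0.2*8.9 + 0.06*(-0.7)
= 2.94 + 1.78 + -0.042
= 4.678


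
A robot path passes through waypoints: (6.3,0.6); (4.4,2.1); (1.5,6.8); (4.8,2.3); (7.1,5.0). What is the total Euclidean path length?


Segment lengths:
  seg1 = sqrt((-1.9)^2 + (1.5)^2) = 2.4207
  seg2 = sqrt((-2.9)^2 + (4.7)^2) = 5.5227
  seg3 = sqrt((3.3)^2 + (-4.5)^2) = 5.5803
  seg4 = sqrt((2.3)^2 + (2.7)^2) = 3.5468
Total = 17.0706


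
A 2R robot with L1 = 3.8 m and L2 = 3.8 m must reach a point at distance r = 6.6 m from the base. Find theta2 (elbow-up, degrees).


cos(theta2) = (r^2 - L1^2 - L2^2) / (2*L1*L2)
cos(theta2) = (43.56 - 14.44 - 14.44) / 28.88
cos(theta2) = 0.50831
theta2 = 59.4487 degrees


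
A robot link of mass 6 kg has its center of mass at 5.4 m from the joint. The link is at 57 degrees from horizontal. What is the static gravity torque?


tau = m*g*L*cos(angle)
= 6 * 9.81 * 5.4 * cos(57 deg)
= 6 * 9.81 * 5.4 * 0.5446
= 173.1102 Nm


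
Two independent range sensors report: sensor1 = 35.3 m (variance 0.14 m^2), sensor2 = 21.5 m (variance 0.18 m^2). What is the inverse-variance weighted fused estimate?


w1 = (1/var1) / (1/var1 + 1/var2)
   = 7.1429 / (7.1429 + 5.5556) = 0.5625
w2 = 1 - w1 = 0.4375
fused = w1*s1 + w2*s2 = 19.8562 + 9.4062
= 29.2625 m


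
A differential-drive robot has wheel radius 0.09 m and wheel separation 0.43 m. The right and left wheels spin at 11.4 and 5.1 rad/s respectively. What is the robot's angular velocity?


vR = r*wR = 0.09*11.4 = 1.026 m/s
vL = r*wL = 0.09*5.1 = 0.459 m/s
v = (vR+vL)/2 = 0.7425 m/s
omega = (vR-vL)/L = 1.3186 rad/s
angular velocity = 1.3186 rad/s


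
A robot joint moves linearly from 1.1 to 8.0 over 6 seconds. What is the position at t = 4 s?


s = t/T = 4/6 = 0.6667
p(t) = p0 + (pf-p0)*s
= 1.1 + (8.0 - 1.1) * 0.6667
= 5.7


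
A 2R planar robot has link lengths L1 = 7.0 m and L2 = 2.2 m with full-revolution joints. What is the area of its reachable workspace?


r_max = L1 + L2 = 9.2 m
r_min = |L1 - L2| = 4.8 m
Area = pi*(r_max^2 - r_min^2)
= pi*(84.64 - 23.04)
= pi * 61.6
= 193.5221 m^2


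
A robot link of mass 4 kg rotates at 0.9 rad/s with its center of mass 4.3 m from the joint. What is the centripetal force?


F = m * omega^2 * r
= 4 * 0.9^2 * 4.3
= 4 * 0.81 * 4.3
= 13.932 N


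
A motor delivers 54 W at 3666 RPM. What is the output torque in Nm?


omega = 3666 * 2*pi/60 = 383.9026 rad/s
tau = P / omega = 54 / 383.9026
= 0.1407 Nm


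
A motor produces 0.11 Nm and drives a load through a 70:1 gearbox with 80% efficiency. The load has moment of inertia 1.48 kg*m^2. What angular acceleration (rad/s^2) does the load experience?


tau_out = tau_motor * N * eta
= 0.11 * 70 * 0.8 = 6.16 Nm
alpha = tau_out / I = 6.16 / 1.48
= 4.1622 rad/s^2


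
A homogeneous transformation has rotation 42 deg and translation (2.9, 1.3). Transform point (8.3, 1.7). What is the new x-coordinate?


x' = cos(theta)*px - sin(theta)*py + tx
= 0.7431*8.3 - 0.6691*1.7 + 2.9
= 7.9306


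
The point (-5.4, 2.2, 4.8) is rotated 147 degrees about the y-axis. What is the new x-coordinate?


Rotation about y-axis: x' = x*cos(theta) + z*sin(theta)
= -5.4 * -0.8387 + 4.8 * 0.5446
= 7.1431


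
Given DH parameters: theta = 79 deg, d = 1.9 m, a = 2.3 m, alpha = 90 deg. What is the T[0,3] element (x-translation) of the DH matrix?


T[0,3] = a * cos(theta)
= 2.3 * cos(79 deg)
= 2.3 * 0.1908
= 0.4389


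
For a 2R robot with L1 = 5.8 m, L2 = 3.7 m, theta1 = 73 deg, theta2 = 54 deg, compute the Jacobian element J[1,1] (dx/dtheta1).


J[1,1] = -L1*sin(t1) - L2*sin(t1+t2)
= -5.8*sin(73) - 3.7*sin(127)
= -8.5015


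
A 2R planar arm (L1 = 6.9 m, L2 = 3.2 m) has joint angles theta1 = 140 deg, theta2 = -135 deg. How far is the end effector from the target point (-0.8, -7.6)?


End effector via forward kinematics:
x = L1*cos(t1) + L2*cos(t1+t2) = -2.0979
y = L1*sin(t1) + L2*sin(t1+t2) = 4.7141
Distance to target:
d = sqrt((-0.8 - -2.0979)^2 + (-7.6 - 4.7141)^2)
= sqrt(1.6845 + 151.6379)
= 12.3823 m


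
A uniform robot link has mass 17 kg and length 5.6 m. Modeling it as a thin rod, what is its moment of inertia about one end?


I = (1/3) * m * L^2
= (1/3) * 17 * 5.6^2
= 0.333333 * 17 * 31.36
= 177.7067 kg*m^2


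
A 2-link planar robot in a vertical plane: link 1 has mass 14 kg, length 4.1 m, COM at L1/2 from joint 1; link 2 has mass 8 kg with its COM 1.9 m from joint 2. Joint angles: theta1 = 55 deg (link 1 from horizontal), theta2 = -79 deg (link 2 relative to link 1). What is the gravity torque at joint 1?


Horizontal distance from joint 1 to link-1 COM:
  x_c1 = (L1/2)*cos(t1) = 2.05 * 0.5736 = 1.1758 m
Horizontal distance from joint 1 to link-2 COM:
  x_c2 = L1*cos(t1) + Lc2*cos(t1+t2)
       = 4.1*0.5736 + 1.9*0.9135 = 4.0874 m
tau1 = m1*g*x_c1 + m2*g*x_c2
     = 14*9.81*1.1758 + 8*9.81*4.0874
     = 161.4887 + 320.7791
     = 482.2679 Nm


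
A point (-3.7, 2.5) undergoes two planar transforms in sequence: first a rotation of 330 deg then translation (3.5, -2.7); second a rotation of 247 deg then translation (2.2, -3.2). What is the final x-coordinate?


After transform 1:
x1 = cos(330)*-3.7 - sin(330)*2.5 + 3.5 = 1.5457
y1 = sin(330)*-3.7 + cos(330)*2.5 + -2.7 = 1.3151
After transform 2:
x2 = cos(247)*1.5457 - sin(247)*1.3151 + 2.2
= 2.8066


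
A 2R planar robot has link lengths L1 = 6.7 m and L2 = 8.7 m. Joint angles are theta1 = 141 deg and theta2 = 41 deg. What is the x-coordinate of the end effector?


Convert angles to radians: theta1 = 2.4609, theta2 = 0.7156
x = L1*cos(theta1) + L2*cos(theta1+theta2)
x = -5.2069 + -8.6947
x = -13.9016


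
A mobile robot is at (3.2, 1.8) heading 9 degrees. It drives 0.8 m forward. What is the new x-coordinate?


x_new = x0 + d*cos(theta)
= 3.2 + 0.8*cos(9)
= 3.2 + 0.7902
= 3.9902


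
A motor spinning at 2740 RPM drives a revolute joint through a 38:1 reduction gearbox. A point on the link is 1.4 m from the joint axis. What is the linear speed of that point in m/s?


omega_motor = 2740 * 2*pi/60 = 286.9321 rad/s
omega_joint = omega_motor / 38 = 7.5508 rad/s
v = omega_joint * r = 7.5508 * 1.4
= 10.5712 m/s


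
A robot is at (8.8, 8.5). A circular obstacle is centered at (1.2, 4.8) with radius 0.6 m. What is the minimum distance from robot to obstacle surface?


center_dist = sqrt((8.8-1.2)^2 + (8.5-4.8)^2)
= sqrt(57.76 + 13.69)
= 8.4528
min_dist = center_dist - radius = 8.4528 - 0.6 = 7.8528 m


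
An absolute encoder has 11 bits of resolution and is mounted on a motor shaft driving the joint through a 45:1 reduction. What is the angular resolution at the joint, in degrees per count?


counts = 2^11 = 2048
effective counts at joint = 2048 * 45 = 92160
resolution = 360 / 92160
= 0.0039 deg/count


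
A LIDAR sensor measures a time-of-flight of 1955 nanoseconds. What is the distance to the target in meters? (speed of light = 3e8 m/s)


tof = 1955 ns = 1.955e-06 s
dist = c * tof / 2
= 3e8 * 1.955e-06 / 2
= 293.25 m


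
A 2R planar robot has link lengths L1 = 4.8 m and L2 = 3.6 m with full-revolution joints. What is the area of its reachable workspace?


r_max = L1 + L2 = 8.4 m
r_min = |L1 - L2| = 1.2 m
Area = pi*(r_max^2 - r_min^2)
= pi*(70.56 - 1.44)
= pi * 69.12
= 217.1469 m^2


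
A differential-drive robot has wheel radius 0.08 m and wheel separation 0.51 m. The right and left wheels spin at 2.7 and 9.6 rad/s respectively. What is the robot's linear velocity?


vR = r*wR = 0.08*2.7 = 0.216 m/s
vL = r*wL = 0.08*9.6 = 0.768 m/s
v = (vR+vL)/2 = 0.492 m/s
omega = (vR-vL)/L = -1.0824 rad/s
linear velocity = 0.492 m/s


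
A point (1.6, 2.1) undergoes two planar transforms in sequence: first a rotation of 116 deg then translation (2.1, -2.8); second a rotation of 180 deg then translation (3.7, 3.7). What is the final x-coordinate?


After transform 1:
x1 = cos(116)*1.6 - sin(116)*2.1 + 2.1 = -0.4889
y1 = sin(116)*1.6 + cos(116)*2.1 + -2.8 = -2.2825
After transform 2:
x2 = cos(180)*-0.4889 - sin(180)*-2.2825 + 3.7
= 4.1889


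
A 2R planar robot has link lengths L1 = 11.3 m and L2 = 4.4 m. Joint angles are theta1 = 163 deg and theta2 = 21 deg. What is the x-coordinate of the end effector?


Convert angles to radians: theta1 = 2.8449, theta2 = 0.3665
x = L1*cos(theta1) + L2*cos(theta1+theta2)
x = -10.8062 + -4.3893
x = -15.1955


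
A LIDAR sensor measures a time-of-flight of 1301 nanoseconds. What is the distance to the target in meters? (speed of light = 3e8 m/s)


tof = 1301 ns = 1.301e-06 s
dist = c * tof / 2
= 3e8 * 1.301e-06 / 2
= 195.15 m


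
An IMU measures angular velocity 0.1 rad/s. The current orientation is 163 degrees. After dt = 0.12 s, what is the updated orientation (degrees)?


delta_theta = w * dt = 0.1 * 0.12 = 0.012 rad
= 0.6875 deg
theta_new = 163 + 0.6875 = 163.6875 deg


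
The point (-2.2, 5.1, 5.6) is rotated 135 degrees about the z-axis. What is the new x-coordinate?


Rotation about z-axis: x' = x*cos(theta) - y*sin(theta)
= -2.2 * -0.7071 - 5.1 * 0.7071
= -2.0506


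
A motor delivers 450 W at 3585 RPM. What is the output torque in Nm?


omega = 3585 * 2*pi/60 = 375.4203 rad/s
tau = P / omega = 450 / 375.4203
= 1.1987 Nm


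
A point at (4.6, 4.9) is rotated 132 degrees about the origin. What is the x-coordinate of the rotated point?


x' = x*cos(theta) - y*sin(theta)
cos(132 deg) = -0.6691, sin(132 deg) = 0.7431
x' = 4.6 * -0.6691 - 4.9 * 0.7431
= -3.078 - 3.6414
= -6.7194


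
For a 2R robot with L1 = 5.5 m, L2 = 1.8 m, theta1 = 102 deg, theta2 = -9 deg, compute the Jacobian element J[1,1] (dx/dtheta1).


J[1,1] = -L1*sin(t1) - L2*sin(t1+t2)
= -5.5*sin(102) - 1.8*sin(93)
= -7.1773


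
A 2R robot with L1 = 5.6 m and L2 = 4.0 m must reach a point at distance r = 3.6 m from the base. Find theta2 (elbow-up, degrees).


cos(theta2) = (r^2 - L1^2 - L2^2) / (2*L1*L2)
cos(theta2) = (12.96 - 31.36 - 16.0) / 44.8
cos(theta2) = -0.767857
theta2 = 140.1619 degrees


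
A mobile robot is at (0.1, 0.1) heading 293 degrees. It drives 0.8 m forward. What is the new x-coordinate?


x_new = x0 + d*cos(theta)
= 0.1 + 0.8*cos(293)
= 0.1 + 0.3126
= 0.4126


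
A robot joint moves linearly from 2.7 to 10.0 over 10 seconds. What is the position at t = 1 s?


s = t/T = 1/10 = 0.1
p(t) = p0 + (pf-p0)*s
= 2.7 + (10.0 - 2.7) * 0.1
= 3.43


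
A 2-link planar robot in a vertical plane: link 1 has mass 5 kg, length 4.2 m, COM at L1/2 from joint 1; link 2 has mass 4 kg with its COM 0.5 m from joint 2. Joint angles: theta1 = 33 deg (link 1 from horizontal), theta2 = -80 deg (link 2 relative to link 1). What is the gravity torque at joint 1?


Horizontal distance from joint 1 to link-1 COM:
  x_c1 = (L1/2)*cos(t1) = 2.1 * 0.8387 = 1.7612 m
Horizontal distance from joint 1 to link-2 COM:
  x_c2 = L1*cos(t1) + Lc2*cos(t1+t2)
       = 4.2*0.8387 + 0.5*0.682 = 3.8634 m
tau1 = m1*g*x_c1 + m2*g*x_c2
     = 5*9.81*1.7612 + 4*9.81*3.8634
     = 86.3873 + 151.6004
     = 237.9877 Nm


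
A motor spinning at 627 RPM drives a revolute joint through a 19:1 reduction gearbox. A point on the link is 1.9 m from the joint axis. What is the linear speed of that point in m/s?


omega_motor = 627 * 2*pi/60 = 65.6593 rad/s
omega_joint = omega_motor / 19 = 3.4558 rad/s
v = omega_joint * r = 3.4558 * 1.9
= 6.5659 m/s


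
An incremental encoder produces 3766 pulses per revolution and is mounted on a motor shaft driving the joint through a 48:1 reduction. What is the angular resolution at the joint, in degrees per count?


counts per rev = 3766
effective counts at joint = 3766 * 48 = 180768
resolution = 360 / 180768
= 0.002 deg/count


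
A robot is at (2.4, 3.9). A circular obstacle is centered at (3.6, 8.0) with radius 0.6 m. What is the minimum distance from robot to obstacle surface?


center_dist = sqrt((2.4-3.6)^2 + (3.9-8.0)^2)
= sqrt(1.44 + 16.81)
= 4.272
min_dist = center_dist - radius = 4.272 - 0.6 = 3.672 m


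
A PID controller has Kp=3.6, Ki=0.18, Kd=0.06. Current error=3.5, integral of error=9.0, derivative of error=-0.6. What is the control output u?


u = Kp*e + Ki*int(e) + Kd*de/dt
= 3.6*3.5 + 0.18*9.0 + 0.06*(-0.6)
= 12.6 + 1.62 + -0.036
= 14.184


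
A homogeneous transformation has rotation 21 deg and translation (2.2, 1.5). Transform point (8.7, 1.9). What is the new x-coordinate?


x' = cos(theta)*px - sin(theta)*py + tx
= 0.9336*8.7 - 0.3584*1.9 + 2.2
= 9.6413


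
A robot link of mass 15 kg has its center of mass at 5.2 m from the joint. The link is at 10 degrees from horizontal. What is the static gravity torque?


tau = m*g*L*cos(angle)
= 15 * 9.81 * 5.2 * cos(10 deg)
= 15 * 9.81 * 5.2 * 0.9848
= 753.5552 Nm


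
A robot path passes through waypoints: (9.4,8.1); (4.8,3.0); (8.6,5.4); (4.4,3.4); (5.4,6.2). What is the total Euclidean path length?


Segment lengths:
  seg1 = sqrt((-4.6)^2 + (-5.1)^2) = 6.868
  seg2 = sqrt((3.8)^2 + (2.4)^2) = 4.4944
  seg3 = sqrt((-4.2)^2 + (-2.0)^2) = 4.6519
  seg4 = sqrt((1.0)^2 + (2.8)^2) = 2.9732
Total = 18.9876


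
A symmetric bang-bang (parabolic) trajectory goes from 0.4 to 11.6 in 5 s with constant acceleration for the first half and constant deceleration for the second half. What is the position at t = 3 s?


Symmetric rest-to-rest: each phase covers (pf-p0)/2 in time T/2. 0.5*a*(T/2)^2 = (pf-p0)/2 => a = 4*(pf-p0)/T^2
a = 4*(11.6-0.4)/5^2 = 1.792
t = 3 is in the deceleration phase (t > T/2).
p = pf - 0.5*a*(T-t)^2 = 11.6 - 0.5*1.792*2^2
= 8.016


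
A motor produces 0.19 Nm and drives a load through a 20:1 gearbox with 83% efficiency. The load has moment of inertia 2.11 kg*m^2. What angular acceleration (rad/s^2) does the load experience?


tau_out = tau_motor * N * eta
= 0.19 * 20 * 0.83 = 3.154 Nm
alpha = tau_out / I = 3.154 / 2.11
= 1.4948 rad/s^2


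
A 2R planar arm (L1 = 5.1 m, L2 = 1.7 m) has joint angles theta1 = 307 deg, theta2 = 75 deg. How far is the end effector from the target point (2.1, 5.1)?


End effector via forward kinematics:
x = L1*cos(t1) + L2*cos(t1+t2) = 4.6455
y = L1*sin(t1) + L2*sin(t1+t2) = -3.4362
Distance to target:
d = sqrt((2.1 - 4.6455)^2 + (5.1 - -3.4362)^2)
= sqrt(6.4794 + 72.8669)
= 8.9077 m


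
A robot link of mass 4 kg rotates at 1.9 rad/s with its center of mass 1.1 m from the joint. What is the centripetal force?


F = m * omega^2 * r
= 4 * 1.9^2 * 1.1
= 4 * 3.61 * 1.1
= 15.884 N


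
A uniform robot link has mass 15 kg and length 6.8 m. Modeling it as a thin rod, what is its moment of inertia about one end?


I = (1/3) * m * L^2
= (1/3) * 15 * 6.8^2
= 0.333333 * 15 * 46.24
= 231.2 kg*m^2


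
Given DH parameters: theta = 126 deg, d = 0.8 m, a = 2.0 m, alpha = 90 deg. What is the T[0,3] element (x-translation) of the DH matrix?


T[0,3] = a * cos(theta)
= 2.0 * cos(126 deg)
= 2.0 * -0.5878
= -1.1756


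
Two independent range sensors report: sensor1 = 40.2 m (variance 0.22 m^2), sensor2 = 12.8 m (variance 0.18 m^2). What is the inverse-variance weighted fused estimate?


w1 = (1/var1) / (1/var1 + 1/var2)
   = 4.5455 / (4.5455 + 5.5556) = 0.45
w2 = 1 - w1 = 0.55
fused = w1*s1 + w2*s2 = 18.09 + 7.04
= 25.13 m


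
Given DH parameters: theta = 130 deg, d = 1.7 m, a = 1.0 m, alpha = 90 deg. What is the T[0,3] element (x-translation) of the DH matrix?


T[0,3] = a * cos(theta)
= 1.0 * cos(130 deg)
= 1.0 * -0.6428
= -0.6428


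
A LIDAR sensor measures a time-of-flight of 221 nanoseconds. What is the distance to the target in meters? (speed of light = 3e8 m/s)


tof = 221 ns = 2.21e-07 s
dist = c * tof / 2
= 3e8 * 2.21e-07 / 2
= 33.15 m


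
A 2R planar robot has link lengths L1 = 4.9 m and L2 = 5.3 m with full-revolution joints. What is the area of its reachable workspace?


r_max = L1 + L2 = 10.2 m
r_min = |L1 - L2| = 0.4 m
Area = pi*(r_max^2 - r_min^2)
= pi*(104.04 - 0.16)
= pi * 103.88
= 326.3486 m^2
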